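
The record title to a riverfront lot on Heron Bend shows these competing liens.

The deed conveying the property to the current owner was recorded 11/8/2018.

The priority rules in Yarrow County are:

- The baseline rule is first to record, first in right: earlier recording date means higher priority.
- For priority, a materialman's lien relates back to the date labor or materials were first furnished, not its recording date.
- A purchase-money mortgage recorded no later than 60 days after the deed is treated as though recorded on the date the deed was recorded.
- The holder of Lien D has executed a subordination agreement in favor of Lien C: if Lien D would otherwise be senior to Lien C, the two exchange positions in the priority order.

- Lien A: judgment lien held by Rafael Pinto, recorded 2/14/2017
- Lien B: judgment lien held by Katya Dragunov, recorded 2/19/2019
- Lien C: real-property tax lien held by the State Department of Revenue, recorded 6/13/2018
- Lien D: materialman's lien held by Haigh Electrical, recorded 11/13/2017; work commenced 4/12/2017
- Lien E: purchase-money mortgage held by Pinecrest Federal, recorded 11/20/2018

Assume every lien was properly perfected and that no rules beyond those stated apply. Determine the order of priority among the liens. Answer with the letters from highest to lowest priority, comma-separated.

A, C, D, E, B

Adjusting effective dates: D is treated as recorded 4/12/2017, the work-commencement date; E was recorded within the 60-day window, so its effective date is the deed date 11/8/2018.
By effective date: A (2/14/2017), D (4/12/2017), C (6/13/2018), E (11/8/2018), B (2/19/2019).
The subordination applies — D was senior to C — so D and C swap.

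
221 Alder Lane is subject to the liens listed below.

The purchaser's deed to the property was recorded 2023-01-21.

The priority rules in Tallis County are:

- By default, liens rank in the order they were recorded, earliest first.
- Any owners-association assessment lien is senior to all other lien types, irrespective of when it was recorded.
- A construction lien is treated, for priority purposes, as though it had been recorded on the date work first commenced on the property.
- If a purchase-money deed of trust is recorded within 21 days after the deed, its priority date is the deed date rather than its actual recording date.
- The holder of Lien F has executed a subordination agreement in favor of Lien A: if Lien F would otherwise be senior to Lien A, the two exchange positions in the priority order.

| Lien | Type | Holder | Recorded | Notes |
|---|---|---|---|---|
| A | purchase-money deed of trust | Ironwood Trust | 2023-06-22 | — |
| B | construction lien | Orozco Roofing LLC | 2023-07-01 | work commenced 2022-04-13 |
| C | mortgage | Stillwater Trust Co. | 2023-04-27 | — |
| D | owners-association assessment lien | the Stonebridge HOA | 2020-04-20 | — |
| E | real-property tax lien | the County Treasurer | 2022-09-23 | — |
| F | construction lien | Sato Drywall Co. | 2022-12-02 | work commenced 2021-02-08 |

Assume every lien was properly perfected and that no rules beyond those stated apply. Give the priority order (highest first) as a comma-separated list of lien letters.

Effective dates: A was recorded 152 days after the deed, outside the 21-day window, so it keeps its recording date; B is treated as recorded 2022-04-13, the work-commencement date; F's effective date is 2021-02-08, when work began.
D, as an owners-association assessment lien, has superpriority and ranks first.
Ordering the rest by effective date: F (2021-02-08), B (2022-04-13), E (2022-09-23), C (2023-04-27), A (2023-06-22).
The subordination applies — F was senior to A — so F and A swap.

D, A, B, E, C, F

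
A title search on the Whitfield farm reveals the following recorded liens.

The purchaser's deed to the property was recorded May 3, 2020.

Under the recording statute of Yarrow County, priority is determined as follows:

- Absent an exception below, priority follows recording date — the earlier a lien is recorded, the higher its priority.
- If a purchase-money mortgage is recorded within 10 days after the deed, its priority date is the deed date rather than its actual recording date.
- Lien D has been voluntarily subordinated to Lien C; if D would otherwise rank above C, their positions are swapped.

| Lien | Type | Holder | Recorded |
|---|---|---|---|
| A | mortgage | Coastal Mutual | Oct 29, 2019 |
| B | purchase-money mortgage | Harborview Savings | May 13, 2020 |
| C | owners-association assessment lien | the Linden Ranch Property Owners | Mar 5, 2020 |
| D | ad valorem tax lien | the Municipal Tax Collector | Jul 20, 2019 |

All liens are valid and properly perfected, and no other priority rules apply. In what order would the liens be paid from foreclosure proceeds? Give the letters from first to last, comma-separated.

Adjusting effective dates: B was recorded within the 10-day window, so its effective date is the deed date May 3, 2020.
By effective date: D (Jul 20, 2019), A (Oct 29, 2019), C (Mar 5, 2020), B (May 3, 2020).
The subordination applies — D was senior to C — so D and C swap.

C, A, D, B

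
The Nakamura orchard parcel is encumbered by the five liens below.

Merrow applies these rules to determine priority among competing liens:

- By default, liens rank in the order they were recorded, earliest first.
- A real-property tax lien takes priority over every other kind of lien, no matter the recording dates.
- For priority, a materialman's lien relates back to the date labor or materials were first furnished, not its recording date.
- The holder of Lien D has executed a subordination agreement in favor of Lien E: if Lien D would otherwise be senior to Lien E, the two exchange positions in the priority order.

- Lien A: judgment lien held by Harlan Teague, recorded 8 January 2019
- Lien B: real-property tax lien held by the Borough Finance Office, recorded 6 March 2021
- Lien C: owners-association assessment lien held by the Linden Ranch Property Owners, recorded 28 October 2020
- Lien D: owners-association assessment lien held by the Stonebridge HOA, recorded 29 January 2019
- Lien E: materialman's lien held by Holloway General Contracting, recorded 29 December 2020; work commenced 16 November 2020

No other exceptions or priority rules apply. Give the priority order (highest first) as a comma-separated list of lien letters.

B, A, E, C, D

Effective dates after the stated exceptions: E relates back to 16 November 2020 (work commenced).
B is a real-property tax lien and takes priority over every other lien.
Remaining liens by effective date: A (8 January 2019), D (29 January 2019), C (28 October 2020), E (16 November 2020).
The subordination applies — D was senior to E — so D and E swap.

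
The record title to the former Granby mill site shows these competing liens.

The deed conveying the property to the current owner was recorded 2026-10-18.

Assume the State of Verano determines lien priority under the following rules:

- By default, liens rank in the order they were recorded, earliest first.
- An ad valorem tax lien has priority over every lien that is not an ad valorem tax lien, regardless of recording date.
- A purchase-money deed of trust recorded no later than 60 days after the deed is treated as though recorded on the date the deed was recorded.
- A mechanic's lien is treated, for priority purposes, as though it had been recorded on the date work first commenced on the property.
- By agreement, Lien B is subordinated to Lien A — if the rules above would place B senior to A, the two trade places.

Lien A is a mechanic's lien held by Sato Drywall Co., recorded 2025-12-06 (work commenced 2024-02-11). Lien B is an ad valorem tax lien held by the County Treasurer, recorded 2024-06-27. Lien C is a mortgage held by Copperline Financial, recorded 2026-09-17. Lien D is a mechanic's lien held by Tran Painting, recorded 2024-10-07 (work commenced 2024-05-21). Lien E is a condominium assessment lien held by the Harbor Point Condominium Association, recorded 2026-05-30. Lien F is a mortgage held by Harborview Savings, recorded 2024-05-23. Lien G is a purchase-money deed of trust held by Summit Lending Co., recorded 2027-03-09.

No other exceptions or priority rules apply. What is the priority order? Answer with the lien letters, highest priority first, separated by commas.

Adjusting effective dates: A's effective date is 2024-02-11, when work began; D's effective date is 2024-05-21, when work began; G was recorded 142 days after the deed — beyond 60 days — so no relation-back applies.
B, as an ad valorem tax lien, has superpriority and ranks first.
Ordering the rest by effective date: A (2024-02-11), D (2024-05-21), F (2024-05-23), E (2026-05-30), C (2026-09-17), G (2027-03-09).
B would otherwise be senior to A, so under the subordination agreement B and A exchange positions.

A, B, D, F, E, C, G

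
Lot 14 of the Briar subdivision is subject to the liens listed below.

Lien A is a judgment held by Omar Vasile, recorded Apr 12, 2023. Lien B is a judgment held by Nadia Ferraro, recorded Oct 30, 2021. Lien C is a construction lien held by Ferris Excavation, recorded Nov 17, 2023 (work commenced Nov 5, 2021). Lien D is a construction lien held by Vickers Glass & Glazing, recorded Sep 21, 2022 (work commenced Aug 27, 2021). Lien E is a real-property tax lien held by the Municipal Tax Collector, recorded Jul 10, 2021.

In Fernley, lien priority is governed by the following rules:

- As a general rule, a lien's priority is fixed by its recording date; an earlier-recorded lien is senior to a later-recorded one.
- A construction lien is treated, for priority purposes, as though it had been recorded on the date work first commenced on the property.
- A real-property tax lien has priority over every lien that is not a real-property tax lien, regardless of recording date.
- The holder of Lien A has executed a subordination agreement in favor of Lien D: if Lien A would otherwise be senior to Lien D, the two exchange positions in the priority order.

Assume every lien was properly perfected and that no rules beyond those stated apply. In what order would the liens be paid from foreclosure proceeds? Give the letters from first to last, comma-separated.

E, D, B, C, A

Effective dates after the stated exceptions: C is treated as recorded Nov 5, 2021, the work-commencement date; D's effective date is Aug 27, 2021, when work began.
E is a real-property tax lien, so it outranks all other liens regardless of date.
The other liens, earliest effective date first: D (Aug 27, 2021), B (Oct 30, 2021), C (Nov 5, 2021), A (Apr 12, 2023).
Since A is not senior to D, the subordination leaves the order unchanged.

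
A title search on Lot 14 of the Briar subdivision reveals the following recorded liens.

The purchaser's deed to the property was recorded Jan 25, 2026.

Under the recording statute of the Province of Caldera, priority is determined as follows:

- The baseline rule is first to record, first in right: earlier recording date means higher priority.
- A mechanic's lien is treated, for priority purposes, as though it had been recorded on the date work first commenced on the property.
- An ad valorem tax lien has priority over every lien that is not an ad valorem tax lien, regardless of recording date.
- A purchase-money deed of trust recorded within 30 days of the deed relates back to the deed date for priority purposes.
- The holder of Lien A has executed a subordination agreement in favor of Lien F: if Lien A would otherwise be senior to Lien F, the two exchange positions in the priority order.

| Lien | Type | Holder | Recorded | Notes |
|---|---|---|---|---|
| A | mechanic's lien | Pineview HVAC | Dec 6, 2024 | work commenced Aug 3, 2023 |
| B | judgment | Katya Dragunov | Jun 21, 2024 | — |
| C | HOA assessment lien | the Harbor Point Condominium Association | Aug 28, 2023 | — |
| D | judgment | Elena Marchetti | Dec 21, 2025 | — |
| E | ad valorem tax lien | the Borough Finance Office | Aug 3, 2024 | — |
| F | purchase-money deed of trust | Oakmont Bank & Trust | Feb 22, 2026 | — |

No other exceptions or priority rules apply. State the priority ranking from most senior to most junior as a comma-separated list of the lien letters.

First, effective dates: A's effective date is Aug 3, 2023, when work began; F relates back to the deed date Jan 25, 2026.
E, as an ad valorem tax lien, has superpriority and ranks first.
The other liens, earliest effective date first: A (Aug 3, 2023), C (Aug 28, 2023), B (Jun 21, 2024), D (Dec 21, 2025), F (Jan 25, 2026).
A would otherwise be senior to F, so under the subordination agreement A and F exchange positions.

E, F, C, B, D, A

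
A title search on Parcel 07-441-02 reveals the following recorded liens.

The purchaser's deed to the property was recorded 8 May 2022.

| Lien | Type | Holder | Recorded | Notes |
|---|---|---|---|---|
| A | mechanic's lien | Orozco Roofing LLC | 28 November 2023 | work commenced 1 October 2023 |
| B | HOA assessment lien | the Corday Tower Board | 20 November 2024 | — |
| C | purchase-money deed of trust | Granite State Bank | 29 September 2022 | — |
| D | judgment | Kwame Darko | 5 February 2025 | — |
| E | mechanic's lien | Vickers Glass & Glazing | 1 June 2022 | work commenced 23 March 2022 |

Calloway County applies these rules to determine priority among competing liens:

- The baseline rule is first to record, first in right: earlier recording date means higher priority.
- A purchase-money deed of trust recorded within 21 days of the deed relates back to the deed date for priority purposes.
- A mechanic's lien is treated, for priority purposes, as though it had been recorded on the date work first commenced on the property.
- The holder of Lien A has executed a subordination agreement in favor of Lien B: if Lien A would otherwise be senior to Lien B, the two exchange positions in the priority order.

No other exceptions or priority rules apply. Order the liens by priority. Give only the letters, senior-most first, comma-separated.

E, C, B, A, D

First, effective dates: A is treated as recorded 1 October 2023, the work-commencement date; C was recorded 144 days after the deed — beyond 21 days — so no relation-back applies; E relates back to 23 March 2022 (work commenced).
By effective date, earliest first: E (23 March 2022), C (29 September 2022), A (1 October 2023), B (20 November 2024), D (5 February 2025).
A would otherwise be senior to B, so under the subordination agreement A and B exchange positions.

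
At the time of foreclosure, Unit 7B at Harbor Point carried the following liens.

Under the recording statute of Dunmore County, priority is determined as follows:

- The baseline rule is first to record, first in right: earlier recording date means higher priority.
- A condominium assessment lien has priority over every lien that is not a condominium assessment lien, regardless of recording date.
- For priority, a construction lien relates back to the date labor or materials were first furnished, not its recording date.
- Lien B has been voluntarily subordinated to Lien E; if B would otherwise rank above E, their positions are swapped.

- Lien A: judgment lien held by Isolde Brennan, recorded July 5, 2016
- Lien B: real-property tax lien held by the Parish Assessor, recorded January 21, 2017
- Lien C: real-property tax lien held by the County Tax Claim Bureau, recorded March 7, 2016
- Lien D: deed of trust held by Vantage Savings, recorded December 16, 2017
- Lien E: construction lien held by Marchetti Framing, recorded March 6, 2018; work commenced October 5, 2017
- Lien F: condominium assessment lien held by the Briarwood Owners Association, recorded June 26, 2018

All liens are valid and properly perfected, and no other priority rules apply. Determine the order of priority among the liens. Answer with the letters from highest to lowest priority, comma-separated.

Effective dates after the stated exceptions: E relates back to October 5, 2017 (work commenced).
F is a condominium assessment lien, so it outranks all other liens regardless of date.
Among the remaining liens, by effective date: C (March 7, 2016), A (July 5, 2016), B (January 21, 2017), E (October 5, 2017), D (December 16, 2017).
B would otherwise be senior to E, so under the subordination agreement B and E exchange positions.

F, C, A, E, B, D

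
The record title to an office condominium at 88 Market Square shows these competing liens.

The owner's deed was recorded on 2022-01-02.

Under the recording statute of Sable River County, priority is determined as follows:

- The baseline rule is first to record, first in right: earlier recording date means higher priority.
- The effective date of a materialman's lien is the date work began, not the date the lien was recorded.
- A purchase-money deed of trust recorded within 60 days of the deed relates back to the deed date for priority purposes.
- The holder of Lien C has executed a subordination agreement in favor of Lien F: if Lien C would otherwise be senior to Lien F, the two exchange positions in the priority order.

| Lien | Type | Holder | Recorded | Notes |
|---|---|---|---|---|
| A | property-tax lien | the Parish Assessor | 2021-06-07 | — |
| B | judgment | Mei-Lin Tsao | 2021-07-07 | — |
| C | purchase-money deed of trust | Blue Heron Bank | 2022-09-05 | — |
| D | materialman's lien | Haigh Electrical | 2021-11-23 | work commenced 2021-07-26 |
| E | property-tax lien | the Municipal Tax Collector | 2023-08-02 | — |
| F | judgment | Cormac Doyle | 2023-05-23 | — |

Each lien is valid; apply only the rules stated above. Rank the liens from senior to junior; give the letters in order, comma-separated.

Effective dates: C was recorded 246 days after the deed — beyond 60 days — so no relation-back applies; D's effective date is 2021-07-26, when work began.
Sorted by effective date: A (2021-06-07), B (2021-07-07), D (2021-07-26), C (2022-09-05), F (2023-05-23), E (2023-08-02).
C would otherwise be senior to F, so under the subordination agreement C and F exchange positions.

A, B, D, F, C, E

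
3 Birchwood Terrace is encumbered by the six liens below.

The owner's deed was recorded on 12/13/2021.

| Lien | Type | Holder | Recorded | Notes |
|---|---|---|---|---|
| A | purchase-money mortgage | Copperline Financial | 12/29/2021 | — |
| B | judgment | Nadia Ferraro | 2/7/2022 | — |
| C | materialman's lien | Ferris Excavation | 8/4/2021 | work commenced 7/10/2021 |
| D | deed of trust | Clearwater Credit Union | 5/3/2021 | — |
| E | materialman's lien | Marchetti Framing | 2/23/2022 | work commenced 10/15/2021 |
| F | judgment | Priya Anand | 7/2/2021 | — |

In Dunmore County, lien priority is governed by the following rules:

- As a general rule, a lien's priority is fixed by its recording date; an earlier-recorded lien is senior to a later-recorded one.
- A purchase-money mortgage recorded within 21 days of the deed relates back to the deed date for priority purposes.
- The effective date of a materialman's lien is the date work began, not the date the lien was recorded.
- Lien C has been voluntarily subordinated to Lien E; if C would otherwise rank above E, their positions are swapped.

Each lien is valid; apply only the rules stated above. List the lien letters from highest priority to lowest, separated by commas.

Effective dates: A relates back to the deed date 12/13/2021; C's effective date is 7/10/2021, when work began; E relates back to 10/15/2021 (work commenced).
Ordering by effective date: D (5/3/2021), F (7/2/2021), C (7/10/2021), E (10/15/2021), A (12/13/2021), B (2/7/2022).
C is senior to E before the subordination, so the two trade places.

D, F, E, C, A, B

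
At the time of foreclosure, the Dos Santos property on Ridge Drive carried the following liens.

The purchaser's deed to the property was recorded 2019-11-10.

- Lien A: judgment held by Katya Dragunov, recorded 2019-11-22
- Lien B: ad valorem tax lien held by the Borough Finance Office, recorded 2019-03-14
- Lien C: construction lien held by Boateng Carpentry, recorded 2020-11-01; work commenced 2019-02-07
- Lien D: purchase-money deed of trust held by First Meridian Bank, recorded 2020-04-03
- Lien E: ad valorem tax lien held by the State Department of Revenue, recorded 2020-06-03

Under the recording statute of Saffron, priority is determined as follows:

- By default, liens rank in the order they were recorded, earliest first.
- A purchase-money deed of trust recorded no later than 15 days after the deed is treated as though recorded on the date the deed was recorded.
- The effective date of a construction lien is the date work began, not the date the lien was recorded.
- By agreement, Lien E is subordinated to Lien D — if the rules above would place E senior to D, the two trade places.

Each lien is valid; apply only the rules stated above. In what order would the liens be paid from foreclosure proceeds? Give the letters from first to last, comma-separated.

C, B, A, D, E

Effective dates after the stated exceptions: C relates back to 2019-02-07 (work commenced); D missed the 15-day window (145 days after the deed), so its recording date stands.
By effective date: C (2019-02-07), B (2019-03-14), A (2019-11-22), D (2020-04-03), E (2020-06-03).
E already ranks below D; the subordination has no effect.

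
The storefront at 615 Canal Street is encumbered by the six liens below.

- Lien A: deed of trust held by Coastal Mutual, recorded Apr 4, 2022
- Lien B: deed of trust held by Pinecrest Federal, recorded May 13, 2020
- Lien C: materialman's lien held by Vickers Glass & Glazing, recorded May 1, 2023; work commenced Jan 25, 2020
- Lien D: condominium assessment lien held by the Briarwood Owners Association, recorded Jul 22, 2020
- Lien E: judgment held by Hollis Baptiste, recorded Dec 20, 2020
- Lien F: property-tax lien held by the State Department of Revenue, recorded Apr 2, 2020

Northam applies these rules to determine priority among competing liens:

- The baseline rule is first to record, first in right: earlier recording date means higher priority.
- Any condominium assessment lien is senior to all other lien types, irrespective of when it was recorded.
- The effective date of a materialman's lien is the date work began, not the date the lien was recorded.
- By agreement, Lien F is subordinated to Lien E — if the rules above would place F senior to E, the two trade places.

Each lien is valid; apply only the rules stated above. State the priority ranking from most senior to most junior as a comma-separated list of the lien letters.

D, C, E, B, F, A

First, effective dates: C relates back to Jan 25, 2020 (work commenced).
D is a condominium assessment lien and takes priority over every other lien.
The other liens, earliest effective date first: C (Jan 25, 2020), F (Apr 2, 2020), B (May 13, 2020), E (Dec 20, 2020), A (Apr 4, 2022).
F would otherwise be senior to E, so under the subordination agreement F and E exchange positions.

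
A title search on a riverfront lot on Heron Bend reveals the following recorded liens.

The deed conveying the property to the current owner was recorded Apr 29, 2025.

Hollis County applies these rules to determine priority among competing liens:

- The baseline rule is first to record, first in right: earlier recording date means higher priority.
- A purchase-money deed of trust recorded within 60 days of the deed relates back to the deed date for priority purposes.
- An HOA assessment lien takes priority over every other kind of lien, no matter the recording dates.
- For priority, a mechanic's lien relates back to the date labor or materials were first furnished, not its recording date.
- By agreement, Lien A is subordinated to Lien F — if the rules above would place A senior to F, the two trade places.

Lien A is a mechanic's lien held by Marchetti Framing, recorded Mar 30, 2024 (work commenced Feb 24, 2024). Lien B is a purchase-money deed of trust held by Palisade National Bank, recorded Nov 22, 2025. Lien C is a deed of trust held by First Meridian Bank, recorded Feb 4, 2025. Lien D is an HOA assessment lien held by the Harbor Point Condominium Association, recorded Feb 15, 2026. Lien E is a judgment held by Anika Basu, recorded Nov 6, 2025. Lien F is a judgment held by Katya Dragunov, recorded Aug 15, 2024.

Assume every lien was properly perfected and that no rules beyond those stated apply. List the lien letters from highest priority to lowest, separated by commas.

Effective dates: A's effective date is Feb 24, 2024, when work began; B was recorded 207 days after the deed, outside the 60-day window, so it keeps its recording date.
D, as an HOA assessment lien, has superpriority and ranks first.
Remaining liens by effective date: A (Feb 24, 2024), F (Aug 15, 2024), C (Feb 4, 2025), E (Nov 6, 2025), B (Nov 22, 2025).
Because A would otherwise rank above F, the subordination swaps them.

D, F, A, C, E, B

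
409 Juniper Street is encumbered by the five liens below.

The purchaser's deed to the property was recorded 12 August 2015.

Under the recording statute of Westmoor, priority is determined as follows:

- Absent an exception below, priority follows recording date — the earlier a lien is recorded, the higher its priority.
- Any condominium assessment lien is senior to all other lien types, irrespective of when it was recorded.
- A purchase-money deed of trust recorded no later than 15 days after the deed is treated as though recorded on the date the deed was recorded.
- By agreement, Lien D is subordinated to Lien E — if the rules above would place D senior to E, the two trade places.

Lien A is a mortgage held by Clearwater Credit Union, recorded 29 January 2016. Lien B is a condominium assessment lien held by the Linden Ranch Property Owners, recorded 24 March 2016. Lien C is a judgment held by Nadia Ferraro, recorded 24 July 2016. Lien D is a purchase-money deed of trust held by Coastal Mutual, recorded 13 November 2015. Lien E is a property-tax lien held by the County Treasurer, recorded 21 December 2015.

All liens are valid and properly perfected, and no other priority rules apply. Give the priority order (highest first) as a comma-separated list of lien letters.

B, E, D, A, C

Effective dates: D was recorded 93 days after the deed, outside the 15-day window, so it keeps its recording date.
B, as a condominium assessment lien, has superpriority and ranks first.
Ordering the rest by effective date: D (13 November 2015), E (21 December 2015), A (29 January 2016), C (24 July 2016).
The subordination applies — D was senior to E — so D and E swap.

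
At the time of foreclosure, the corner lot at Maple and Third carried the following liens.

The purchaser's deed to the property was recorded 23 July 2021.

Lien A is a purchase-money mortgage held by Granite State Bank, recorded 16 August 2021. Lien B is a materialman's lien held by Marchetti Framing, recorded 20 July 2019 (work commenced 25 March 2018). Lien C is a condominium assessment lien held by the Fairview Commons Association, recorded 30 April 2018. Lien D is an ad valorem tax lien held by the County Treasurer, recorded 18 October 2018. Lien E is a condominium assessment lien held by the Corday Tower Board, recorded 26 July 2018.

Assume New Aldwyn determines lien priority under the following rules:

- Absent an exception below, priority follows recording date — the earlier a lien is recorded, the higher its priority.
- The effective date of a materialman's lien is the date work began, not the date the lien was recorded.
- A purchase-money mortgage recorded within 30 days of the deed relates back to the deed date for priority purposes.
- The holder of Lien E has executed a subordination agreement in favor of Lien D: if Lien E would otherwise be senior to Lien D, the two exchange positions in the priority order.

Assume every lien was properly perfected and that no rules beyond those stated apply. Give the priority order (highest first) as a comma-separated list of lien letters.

Adjusting effective dates: A relates back to the deed date 23 July 2021; B relates back to 25 March 2018 (work commenced).
Ordering by effective date: B (25 March 2018), C (30 April 2018), E (26 July 2018), D (18 October 2018), A (23 July 2021).
E is senior to D before the subordination, so the two trade places.

B, C, D, E, A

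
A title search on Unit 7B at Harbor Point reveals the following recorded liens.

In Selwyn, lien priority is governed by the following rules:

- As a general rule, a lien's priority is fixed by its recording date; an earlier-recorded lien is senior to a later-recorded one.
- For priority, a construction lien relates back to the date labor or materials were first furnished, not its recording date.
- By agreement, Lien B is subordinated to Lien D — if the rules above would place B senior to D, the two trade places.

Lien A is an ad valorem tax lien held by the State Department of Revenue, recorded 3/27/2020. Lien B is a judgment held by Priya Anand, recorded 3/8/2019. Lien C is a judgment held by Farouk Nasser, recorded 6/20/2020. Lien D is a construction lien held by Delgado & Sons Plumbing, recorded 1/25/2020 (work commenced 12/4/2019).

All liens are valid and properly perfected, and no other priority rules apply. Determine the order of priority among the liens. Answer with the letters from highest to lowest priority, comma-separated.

D, B, A, C

Adjusting effective dates: D's effective date is 12/4/2019, when work began.
By effective date: B (3/8/2019), D (12/4/2019), A (3/27/2020), C (6/20/2020).
B is senior to D before the subordination, so the two trade places.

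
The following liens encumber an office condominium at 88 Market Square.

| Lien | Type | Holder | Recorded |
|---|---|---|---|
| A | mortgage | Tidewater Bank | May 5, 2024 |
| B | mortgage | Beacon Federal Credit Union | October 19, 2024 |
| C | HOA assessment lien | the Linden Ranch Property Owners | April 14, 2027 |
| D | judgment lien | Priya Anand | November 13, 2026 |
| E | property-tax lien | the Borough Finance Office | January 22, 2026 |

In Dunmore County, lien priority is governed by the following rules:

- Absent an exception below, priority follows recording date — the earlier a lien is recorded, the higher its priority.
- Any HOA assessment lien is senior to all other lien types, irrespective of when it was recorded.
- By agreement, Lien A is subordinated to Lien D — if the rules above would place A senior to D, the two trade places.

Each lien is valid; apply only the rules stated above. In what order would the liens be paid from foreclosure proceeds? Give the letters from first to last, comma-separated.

As an HOA assessment lien, C is senior to every other lien.
Remaining liens by effective date: A (May 5, 2024), B (October 19, 2024), E (January 22, 2026), D (November 13, 2026).
A would otherwise be senior to D, so under the subordination agreement A and D exchange positions.

C, D, B, E, A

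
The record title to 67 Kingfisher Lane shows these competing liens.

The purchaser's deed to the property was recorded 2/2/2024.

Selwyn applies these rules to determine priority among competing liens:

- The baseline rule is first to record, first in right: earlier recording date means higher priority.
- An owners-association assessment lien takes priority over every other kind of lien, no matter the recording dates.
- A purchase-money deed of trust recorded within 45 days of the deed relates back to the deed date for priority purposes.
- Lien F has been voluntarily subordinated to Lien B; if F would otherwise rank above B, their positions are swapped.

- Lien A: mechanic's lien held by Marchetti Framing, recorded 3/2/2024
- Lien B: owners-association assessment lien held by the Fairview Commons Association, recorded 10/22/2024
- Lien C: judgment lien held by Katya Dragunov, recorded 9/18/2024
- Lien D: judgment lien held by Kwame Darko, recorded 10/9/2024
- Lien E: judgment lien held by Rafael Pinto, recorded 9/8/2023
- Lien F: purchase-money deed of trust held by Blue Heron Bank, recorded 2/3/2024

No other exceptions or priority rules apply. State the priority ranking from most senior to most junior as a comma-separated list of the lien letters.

Adjusting effective dates: F relates back to the deed date 2/2/2024.
B is an owners-association assessment lien and takes priority over every other lien.
Ordering the rest by effective date: E (9/8/2023), F (2/2/2024), A (3/2/2024), C (9/18/2024), D (10/9/2024).
Since F is not senior to B, the subordination leaves the order unchanged.

B, E, F, A, C, D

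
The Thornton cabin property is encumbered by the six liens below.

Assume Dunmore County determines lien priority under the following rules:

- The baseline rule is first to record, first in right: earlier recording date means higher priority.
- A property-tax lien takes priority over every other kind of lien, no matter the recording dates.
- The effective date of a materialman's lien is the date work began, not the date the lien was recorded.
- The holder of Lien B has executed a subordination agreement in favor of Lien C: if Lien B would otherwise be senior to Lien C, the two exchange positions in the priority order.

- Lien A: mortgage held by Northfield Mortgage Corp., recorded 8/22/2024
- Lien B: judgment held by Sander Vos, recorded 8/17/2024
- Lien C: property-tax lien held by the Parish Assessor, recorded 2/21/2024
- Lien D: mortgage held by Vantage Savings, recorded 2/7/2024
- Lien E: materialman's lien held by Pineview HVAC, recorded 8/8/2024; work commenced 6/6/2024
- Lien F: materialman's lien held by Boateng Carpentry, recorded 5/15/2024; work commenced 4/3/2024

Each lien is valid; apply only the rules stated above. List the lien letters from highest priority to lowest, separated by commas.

C, D, F, E, B, A

Effective dates after the stated exceptions: E relates back to 6/6/2024 (work commenced); F is treated as recorded 4/3/2024, the work-commencement date.
C, as a property-tax lien, has superpriority and ranks first.
Ordering the rest by effective date: D (2/7/2024), F (4/3/2024), E (6/6/2024), B (8/17/2024), A (8/22/2024).
Since B is not senior to C, the subordination leaves the order unchanged.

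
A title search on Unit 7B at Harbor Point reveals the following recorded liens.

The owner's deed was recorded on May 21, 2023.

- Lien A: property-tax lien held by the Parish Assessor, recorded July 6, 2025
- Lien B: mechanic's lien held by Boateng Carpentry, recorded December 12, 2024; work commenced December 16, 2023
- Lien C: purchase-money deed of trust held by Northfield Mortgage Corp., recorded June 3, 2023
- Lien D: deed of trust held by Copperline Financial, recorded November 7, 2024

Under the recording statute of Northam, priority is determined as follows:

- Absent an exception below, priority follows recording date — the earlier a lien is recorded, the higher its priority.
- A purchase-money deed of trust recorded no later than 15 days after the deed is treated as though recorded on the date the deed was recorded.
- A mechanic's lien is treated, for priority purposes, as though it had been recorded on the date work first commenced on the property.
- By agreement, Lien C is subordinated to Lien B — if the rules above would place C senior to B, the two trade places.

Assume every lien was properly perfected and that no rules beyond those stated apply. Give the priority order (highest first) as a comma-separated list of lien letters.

B, C, D, A

Effective dates: B relates back to December 16, 2023 (work commenced); C was recorded within the 15-day window, so its effective date is the deed date May 21, 2023.
Ordering by effective date: C (May 21, 2023), B (December 16, 2023), D (November 7, 2024), A (July 6, 2025).
The subordination applies — C was senior to B — so C and B swap.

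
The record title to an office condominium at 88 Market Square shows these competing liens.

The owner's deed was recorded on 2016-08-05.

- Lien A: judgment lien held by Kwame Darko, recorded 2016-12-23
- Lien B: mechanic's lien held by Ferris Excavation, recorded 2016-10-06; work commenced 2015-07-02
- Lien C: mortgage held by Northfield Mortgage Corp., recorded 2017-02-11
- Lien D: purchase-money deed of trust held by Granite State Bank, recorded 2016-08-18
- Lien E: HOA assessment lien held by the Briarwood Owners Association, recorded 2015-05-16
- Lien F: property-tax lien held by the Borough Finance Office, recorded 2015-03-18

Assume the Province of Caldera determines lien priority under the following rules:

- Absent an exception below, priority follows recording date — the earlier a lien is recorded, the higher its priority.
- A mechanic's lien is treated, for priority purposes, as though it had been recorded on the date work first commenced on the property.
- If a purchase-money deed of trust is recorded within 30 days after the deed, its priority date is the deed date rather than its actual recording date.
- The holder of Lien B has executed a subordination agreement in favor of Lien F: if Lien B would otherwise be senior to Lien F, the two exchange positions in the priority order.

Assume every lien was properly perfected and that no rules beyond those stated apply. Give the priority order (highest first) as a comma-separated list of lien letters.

Effective dates: B relates back to 2015-07-02 (work commenced); D's effective date is the deed date, 2016-08-05.
Sorted by effective date: F (2015-03-18), E (2015-05-16), B (2015-07-02), D (2016-08-05), A (2016-12-23), C (2017-02-11).
B is already junior to F, so the subordination agreement changes nothing.

F, E, B, D, A, C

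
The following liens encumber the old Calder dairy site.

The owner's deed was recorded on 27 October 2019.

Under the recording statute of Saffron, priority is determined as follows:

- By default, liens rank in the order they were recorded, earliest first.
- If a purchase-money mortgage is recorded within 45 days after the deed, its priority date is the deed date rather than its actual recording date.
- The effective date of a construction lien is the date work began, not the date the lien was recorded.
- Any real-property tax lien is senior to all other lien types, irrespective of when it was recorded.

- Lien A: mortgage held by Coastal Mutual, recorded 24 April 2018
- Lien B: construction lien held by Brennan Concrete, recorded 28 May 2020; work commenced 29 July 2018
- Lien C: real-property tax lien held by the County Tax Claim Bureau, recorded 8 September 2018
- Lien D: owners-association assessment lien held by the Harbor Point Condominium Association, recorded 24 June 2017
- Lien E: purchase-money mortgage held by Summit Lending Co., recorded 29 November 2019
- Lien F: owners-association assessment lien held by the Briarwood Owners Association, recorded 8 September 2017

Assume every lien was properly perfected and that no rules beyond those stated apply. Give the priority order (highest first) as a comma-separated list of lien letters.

C, D, F, A, B, E

Adjusting effective dates: B is treated as recorded 29 July 2018, the work-commencement date; E relates back to the deed date 27 October 2019.
C is a real-property tax lien, so it outranks all other liens regardless of date.
Ordering the rest by effective date: D (24 June 2017), F (8 September 2017), A (24 April 2018), B (29 July 2018), E (27 October 2019).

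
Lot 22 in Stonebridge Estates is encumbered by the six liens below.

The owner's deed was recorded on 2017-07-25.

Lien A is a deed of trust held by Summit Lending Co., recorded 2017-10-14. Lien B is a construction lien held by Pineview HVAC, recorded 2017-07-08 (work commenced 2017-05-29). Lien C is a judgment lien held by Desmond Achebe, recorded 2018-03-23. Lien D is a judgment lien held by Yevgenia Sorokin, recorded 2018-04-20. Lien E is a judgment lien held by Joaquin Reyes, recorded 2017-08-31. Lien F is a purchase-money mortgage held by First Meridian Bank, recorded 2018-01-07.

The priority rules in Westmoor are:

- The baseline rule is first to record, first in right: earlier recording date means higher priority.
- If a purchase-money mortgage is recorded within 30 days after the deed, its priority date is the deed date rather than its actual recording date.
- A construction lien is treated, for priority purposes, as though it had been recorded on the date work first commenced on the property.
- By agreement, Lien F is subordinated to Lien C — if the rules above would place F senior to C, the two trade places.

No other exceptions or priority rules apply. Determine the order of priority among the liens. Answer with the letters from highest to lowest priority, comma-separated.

B, E, A, C, F, D

Adjusting effective dates: B relates back to 2017-05-29 (work commenced); F was recorded 166 days after the deed, outside the 30-day window, so it keeps its recording date.
Sorted by effective date: B (2017-05-29), E (2017-08-31), A (2017-10-14), F (2018-01-07), C (2018-03-23), D (2018-04-20).
Because F would otherwise rank above C, the subordination swaps them.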